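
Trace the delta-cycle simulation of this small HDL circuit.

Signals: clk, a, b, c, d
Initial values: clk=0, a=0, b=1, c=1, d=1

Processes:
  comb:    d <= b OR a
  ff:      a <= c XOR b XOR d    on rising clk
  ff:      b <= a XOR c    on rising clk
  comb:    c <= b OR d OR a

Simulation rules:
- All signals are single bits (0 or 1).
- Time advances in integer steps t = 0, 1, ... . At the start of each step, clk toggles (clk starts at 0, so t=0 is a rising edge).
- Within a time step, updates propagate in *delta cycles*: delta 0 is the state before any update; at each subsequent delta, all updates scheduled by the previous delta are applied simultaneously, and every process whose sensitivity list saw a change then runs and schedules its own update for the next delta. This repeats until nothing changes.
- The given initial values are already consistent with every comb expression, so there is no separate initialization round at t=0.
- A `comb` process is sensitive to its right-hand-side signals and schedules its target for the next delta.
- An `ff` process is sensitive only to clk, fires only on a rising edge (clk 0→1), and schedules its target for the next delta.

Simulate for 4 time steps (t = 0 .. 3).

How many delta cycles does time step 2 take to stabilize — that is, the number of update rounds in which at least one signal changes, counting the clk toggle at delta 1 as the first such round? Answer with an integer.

2

[bits: a,b,c,d,clk]
t=0: Δ0=01110 Δ1=01111 Δ2=11111 | 2Δ
t=1: Δ0=11111 Δ1=11110 | 1Δ
t=2: Δ0=11110 Δ1=11111 Δ2=10111 | 2Δ
t=3: Δ0=10111 Δ1=10110 | 1Δ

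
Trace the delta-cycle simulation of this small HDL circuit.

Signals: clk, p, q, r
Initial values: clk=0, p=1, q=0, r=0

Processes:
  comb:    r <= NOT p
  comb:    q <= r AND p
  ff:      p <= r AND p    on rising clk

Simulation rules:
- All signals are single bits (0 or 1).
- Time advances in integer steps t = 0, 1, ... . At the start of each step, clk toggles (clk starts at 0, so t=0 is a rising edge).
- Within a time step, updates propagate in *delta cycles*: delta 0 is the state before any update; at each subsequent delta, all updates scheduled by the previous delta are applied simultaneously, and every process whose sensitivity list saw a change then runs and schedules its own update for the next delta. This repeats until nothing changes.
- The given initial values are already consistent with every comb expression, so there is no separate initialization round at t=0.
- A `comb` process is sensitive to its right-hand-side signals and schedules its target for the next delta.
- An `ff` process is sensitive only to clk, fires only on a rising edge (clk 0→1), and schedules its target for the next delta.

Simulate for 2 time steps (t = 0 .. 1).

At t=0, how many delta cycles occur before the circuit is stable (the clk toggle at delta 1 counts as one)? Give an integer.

3

[bits: clk,q,r,p]
t=0: Δ0=0001 Δ1=1001 Δ2=1000 Δ3=1010 | 3Δ
t=1: Δ0=1010 Δ1=0010 | 1Δ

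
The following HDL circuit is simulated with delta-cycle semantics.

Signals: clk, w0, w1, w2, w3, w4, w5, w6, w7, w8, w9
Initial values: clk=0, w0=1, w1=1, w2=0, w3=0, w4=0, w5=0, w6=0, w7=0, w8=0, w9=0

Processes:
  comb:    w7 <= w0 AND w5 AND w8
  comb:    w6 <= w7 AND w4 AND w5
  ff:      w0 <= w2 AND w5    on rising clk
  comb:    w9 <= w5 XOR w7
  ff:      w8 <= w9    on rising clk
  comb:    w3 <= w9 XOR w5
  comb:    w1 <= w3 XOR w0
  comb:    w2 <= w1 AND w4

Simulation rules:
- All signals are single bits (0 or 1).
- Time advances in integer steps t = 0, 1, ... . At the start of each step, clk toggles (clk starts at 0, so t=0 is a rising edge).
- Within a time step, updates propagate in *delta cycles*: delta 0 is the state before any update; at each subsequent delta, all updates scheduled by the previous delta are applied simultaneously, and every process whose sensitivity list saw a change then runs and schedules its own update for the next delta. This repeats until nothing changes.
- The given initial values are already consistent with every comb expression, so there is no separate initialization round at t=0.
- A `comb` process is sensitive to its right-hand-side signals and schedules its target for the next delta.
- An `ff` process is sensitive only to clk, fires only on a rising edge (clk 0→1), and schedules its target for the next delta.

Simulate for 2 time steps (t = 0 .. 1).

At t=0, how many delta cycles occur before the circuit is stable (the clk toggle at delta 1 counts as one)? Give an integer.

t=0 Δ0: clk=0 w8=0 w6=0 w3=0 w1=1 w9=0 w5=0 w0=1 w7=0 w4=0 w2=0
  Δ1: clk:0→1
  Δ2: w0:1→0
  Δ3: w1:1→0
  (3Δ to stable)
t=1 Δ0: clk=1 w8=0 w6=0 w3=0 w1=0 w9=0 w5=0 w0=0 w7=0 w4=0 w2=0
  Δ1: clk:1→0
  (1Δ to stable)

3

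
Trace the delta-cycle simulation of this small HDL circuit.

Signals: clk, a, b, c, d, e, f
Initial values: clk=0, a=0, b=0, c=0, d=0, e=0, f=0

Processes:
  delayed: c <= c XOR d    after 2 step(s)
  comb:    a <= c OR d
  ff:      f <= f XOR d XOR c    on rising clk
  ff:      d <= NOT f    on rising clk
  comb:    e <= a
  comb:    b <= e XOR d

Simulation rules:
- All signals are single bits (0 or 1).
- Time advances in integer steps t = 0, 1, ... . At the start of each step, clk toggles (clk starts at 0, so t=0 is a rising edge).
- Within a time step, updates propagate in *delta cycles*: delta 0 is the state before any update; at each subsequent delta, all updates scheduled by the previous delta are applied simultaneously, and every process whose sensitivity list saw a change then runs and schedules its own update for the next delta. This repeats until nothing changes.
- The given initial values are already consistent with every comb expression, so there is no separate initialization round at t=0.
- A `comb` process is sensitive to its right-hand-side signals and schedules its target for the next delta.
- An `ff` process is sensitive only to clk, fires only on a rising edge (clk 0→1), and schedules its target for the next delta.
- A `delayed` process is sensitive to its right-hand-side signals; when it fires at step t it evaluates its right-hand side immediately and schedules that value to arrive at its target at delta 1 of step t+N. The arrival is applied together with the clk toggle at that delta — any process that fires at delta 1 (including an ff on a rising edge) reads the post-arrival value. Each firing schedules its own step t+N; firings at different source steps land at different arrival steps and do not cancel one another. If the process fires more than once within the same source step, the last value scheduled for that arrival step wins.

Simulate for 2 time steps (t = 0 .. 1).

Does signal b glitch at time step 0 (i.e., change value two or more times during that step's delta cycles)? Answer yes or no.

t=0 Δ0: d=0 clk=0 b=0 e=0 c=0 f=0 a=0
  Δ1: clk:0→1
  Δ2: d:0→1
  Δ3: b:0→1, a:0→1
  Δ4: e:0→1
  Δ5: b:1→0
  (5Δ to stable)
t=1 Δ0: d=1 clk=1 b=0 e=1 c=0 f=0 a=1
  Δ1: clk:1→0
  (1Δ to stable)

yes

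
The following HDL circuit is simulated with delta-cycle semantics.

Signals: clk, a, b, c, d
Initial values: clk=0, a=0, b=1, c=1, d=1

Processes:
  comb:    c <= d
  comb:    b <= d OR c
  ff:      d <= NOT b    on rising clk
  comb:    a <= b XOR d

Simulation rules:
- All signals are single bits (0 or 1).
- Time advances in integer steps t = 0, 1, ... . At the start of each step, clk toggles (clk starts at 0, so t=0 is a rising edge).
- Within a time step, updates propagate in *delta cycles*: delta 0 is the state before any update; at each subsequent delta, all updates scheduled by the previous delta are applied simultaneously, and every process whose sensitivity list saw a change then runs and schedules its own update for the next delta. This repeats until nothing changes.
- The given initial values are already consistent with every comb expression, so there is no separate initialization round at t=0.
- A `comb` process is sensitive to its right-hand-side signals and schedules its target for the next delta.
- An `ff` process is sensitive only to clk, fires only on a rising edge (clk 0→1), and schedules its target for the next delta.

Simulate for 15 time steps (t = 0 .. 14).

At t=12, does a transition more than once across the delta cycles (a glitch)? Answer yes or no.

yes

t0.Δ0 clk=0 d=1 a=0 c=1 b=1
t0.Δ1 clk=1 d=1 a=0 c=1 b=1
t0.Δ2 clk=1 d=0 a=0 c=1 b=1
t0.Δ3 clk=1 d=0 a=1 c=0 b=1
t0.Δ4 clk=1 d=0 a=1 c=0 b=0
t0.Δ5 clk=1 d=0 a=0 c=0 b=0
t1.Δ0 clk=1 d=0 a=0 c=0 b=0
t1.Δ1 clk=0 d=0 a=0 c=0 b=0
t2.Δ0 clk=0 d=0 a=0 c=0 b=0
t2.Δ1 clk=1 d=0 a=0 c=0 b=0
t2.Δ2 clk=1 d=1 a=0 c=0 b=0
t2.Δ3 clk=1 d=1 a=1 c=1 b=1
t2.Δ4 clk=1 d=1 a=0 c=1 b=1
t3.Δ0 clk=1 d=1 a=0 c=1 b=1
t3.Δ1 clk=0 d=1 a=0 c=1 b=1
t4.Δ0 clk=0 d=1 a=0 c=1 b=1
t4.Δ1 clk=1 d=1 a=0 c=1 b=1
t4.Δ2 clk=1 d=0 a=0 c=1 b=1
t4.Δ3 clk=1 d=0 a=1 c=0 b=1
t4.Δ4 clk=1 d=0 a=1 c=0 b=0
t4.Δ5 clk=1 d=0 a=0 c=0 b=0
t5.Δ0 clk=1 d=0 a=0 c=0 b=0
t5.Δ1 clk=0 d=0 a=0 c=0 b=0
t6.Δ0 clk=0 d=0 a=0 c=0 b=0
t6.Δ1 clk=1 d=0 a=0 c=0 b=0
t6.Δ2 clk=1 d=1 a=0 c=0 b=0
t6.Δ3 clk=1 d=1 a=1 c=1 b=1
t6.Δ4 clk=1 d=1 a=0 c=1 b=1
t7.Δ0 clk=1 d=1 a=0 c=1 b=1
t7.Δ1 clk=0 d=1 a=0 c=1 b=1
t8.Δ0 clk=0 d=1 a=0 c=1 b=1
t8.Δ1 clk=1 d=1 a=0 c=1 b=1
t8.Δ2 clk=1 d=0 a=0 c=1 b=1
t8.Δ3 clk=1 d=0 a=1 c=0 b=1
t8.Δ4 clk=1 d=0 a=1 c=0 b=0
t8.Δ5 clk=1 d=0 a=0 c=0 b=0
t9.Δ0 clk=1 d=0 a=0 c=0 b=0
t9.Δ1 clk=0 d=0 a=0 c=0 b=0
t10.Δ0 clk=0 d=0 a=0 c=0 b=0
t10.Δ1 clk=1 d=0 a=0 c=0 b=0
t10.Δ2 clk=1 d=1 a=0 c=0 b=0
t10.Δ3 clk=1 d=1 a=1 c=1 b=1
t10.Δ4 clk=1 d=1 a=0 c=1 b=1
t11.Δ0 clk=1 d=1 a=0 c=1 b=1
t11.Δ1 clk=0 d=1 a=0 c=1 b=1
t12.Δ0 clk=0 d=1 a=0 c=1 b=1
t12.Δ1 clk=1 d=1 a=0 c=1 b=1
t12.Δ2 clk=1 d=0 a=0 c=1 b=1
t12.Δ3 clk=1 d=0 a=1 c=0 b=1
t12.Δ4 clk=1 d=0 a=1 c=0 b=0
t12.Δ5 clk=1 d=0 a=0 c=0 b=0
t13.Δ0 clk=1 d=0 a=0 c=0 b=0
t13.Δ1 clk=0 d=0 a=0 c=0 b=0
t14.Δ0 clk=0 d=0 a=0 c=0 b=0
t14.Δ1 clk=1 d=0 a=0 c=0 b=0
t14.Δ2 clk=1 d=1 a=0 c=0 b=0
t14.Δ3 clk=1 d=1 a=1 c=1 b=1
t14.Δ4 clk=1 d=1 a=0 c=1 b=1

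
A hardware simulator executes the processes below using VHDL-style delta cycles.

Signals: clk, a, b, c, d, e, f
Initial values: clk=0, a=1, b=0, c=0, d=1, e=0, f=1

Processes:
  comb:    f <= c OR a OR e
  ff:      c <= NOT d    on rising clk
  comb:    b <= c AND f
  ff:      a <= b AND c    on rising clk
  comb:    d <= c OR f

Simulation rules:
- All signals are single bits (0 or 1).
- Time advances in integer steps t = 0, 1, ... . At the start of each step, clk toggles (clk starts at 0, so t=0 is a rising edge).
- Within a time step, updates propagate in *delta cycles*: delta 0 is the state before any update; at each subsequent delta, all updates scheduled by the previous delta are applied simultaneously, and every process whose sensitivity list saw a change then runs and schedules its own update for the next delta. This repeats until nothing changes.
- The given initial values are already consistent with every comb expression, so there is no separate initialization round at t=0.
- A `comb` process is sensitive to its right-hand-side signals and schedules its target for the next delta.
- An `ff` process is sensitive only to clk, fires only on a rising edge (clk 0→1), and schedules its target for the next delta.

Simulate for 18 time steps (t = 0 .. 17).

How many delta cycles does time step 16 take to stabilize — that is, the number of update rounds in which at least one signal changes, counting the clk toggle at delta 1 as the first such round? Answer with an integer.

3

[bits: e,clk,b,a,d,c,f]
t=0: Δ0=0001101 Δ1=0101101 Δ2=0100101 Δ3=0100100 Δ4=0100000 | 4Δ
t=1: Δ0=0100000 Δ1=0000000 | 1Δ
t=2: Δ0=0000000 Δ1=0100000 Δ2=0100010 Δ3=0100111 Δ4=0110111 | 4Δ
t=3: Δ0=0110111 Δ1=0010111 | 1Δ
t=4: Δ0=0010111 Δ1=0110111 Δ2=0111101 Δ3=0101101 | 3Δ
t=5: Δ0=0101101 Δ1=0001101 | 1Δ
t=6: Δ0=0001101 Δ1=0101101 Δ2=0100101 Δ3=0100100 Δ4=0100000 | 4Δ
t=7: Δ0=0100000 Δ1=0000000 | 1Δ
t=8: Δ0=0000000 Δ1=0100000 Δ2=0100010 Δ3=0100111 Δ4=0110111 | 4Δ
t=9: Δ0=0110111 Δ1=0010111 | 1Δ
t=10: Δ0=0010111 Δ1=0110111 Δ2=0111101 Δ3=0101101 | 3Δ
t=11: Δ0=0101101 Δ1=0001101 | 1Δ
t=12: Δ0=0001101 Δ1=0101101 Δ2=0100101 Δ3=0100100 Δ4=0100000 | 4Δ
t=13: Δ0=0100000 Δ1=0000000 | 1Δ
t=14: Δ0=0000000 Δ1=0100000 Δ2=0100010 Δ3=0100111 Δ4=0110111 | 4Δ
t=15: Δ0=0110111 Δ1=0010111 | 1Δ
t=16: Δ0=0010111 Δ1=0110111 Δ2=0111101 Δ3=0101101 | 3Δ
t=17: Δ0=0101101 Δ1=0001101 | 1Δ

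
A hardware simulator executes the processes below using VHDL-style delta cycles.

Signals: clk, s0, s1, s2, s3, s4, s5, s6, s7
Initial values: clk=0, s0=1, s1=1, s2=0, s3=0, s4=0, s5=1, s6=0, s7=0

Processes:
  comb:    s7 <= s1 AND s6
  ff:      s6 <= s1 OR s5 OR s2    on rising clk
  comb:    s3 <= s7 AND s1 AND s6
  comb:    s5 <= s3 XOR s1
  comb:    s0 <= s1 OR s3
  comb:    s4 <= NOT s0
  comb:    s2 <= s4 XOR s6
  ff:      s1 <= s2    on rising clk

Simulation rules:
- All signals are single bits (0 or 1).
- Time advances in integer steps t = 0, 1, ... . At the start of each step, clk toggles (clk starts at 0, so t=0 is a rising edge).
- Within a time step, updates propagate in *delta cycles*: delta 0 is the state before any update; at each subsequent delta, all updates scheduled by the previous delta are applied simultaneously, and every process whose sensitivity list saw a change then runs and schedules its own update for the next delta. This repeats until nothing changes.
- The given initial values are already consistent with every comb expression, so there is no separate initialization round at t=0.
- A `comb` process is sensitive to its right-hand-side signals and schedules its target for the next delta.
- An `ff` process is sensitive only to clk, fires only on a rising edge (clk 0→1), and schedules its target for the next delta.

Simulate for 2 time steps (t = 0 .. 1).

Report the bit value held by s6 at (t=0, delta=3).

[bits: s1,s2,s5,s6,s4,s3,clk,s7,s0]
t=0: Δ0=101000001 Δ1=101000101 Δ2=001100101 Δ3=010100100 Δ4=010110100 Δ5=000110100 | 5Δ
t=1: Δ0=000110100 Δ1=000110000 | 1Δ

1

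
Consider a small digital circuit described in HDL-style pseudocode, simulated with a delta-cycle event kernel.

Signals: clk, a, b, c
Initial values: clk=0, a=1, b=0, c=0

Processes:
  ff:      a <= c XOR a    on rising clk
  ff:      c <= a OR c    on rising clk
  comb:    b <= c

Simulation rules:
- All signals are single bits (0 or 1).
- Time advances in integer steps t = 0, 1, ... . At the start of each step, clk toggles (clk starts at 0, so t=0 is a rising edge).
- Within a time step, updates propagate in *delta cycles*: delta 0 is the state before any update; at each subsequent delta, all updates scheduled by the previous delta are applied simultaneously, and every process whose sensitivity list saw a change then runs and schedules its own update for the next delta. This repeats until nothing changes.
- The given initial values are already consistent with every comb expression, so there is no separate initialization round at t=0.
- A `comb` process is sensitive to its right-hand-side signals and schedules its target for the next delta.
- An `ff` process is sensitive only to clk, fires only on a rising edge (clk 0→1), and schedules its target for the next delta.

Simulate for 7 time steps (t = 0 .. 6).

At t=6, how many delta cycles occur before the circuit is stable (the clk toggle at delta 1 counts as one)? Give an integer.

2

[bits: b,clk,a,c]
t=0: Δ0=0010 Δ1=0110 Δ2=0111 Δ3=1111 | 3Δ
t=1: Δ0=1111 Δ1=1011 | 1Δ
t=2: Δ0=1011 Δ1=1111 Δ2=1101 | 2Δ
t=3: Δ0=1101 Δ1=1001 | 1Δ
t=4: Δ0=1001 Δ1=1101 Δ2=1111 | 2Δ
t=5: Δ0=1111 Δ1=1011 | 1Δ
t=6: Δ0=1011 Δ1=1111 Δ2=1101 | 2Δ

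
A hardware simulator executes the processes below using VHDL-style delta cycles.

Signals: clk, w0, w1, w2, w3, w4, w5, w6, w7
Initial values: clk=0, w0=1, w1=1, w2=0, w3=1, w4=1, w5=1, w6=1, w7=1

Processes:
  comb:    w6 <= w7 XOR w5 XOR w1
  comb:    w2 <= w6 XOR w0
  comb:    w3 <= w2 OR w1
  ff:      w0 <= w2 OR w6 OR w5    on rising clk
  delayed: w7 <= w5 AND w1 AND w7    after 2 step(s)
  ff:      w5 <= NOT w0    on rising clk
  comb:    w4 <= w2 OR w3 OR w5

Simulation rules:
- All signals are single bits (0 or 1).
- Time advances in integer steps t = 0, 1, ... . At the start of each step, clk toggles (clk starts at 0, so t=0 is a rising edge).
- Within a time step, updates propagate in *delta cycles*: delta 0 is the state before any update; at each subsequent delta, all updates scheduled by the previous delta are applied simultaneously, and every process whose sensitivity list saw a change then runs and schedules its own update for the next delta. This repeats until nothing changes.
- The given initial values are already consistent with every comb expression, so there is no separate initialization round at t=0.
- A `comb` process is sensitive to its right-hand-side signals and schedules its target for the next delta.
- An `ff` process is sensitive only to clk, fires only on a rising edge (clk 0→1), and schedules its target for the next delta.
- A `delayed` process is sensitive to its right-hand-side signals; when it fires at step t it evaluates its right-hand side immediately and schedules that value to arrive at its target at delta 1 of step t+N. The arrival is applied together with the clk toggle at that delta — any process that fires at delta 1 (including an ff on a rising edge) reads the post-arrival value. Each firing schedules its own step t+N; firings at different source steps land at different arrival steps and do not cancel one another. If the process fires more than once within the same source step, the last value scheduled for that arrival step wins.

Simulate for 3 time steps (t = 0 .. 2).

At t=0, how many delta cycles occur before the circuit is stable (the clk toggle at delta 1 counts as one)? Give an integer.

[bits: w7,clk,w3,w2,w5,w6,w4,w1,w0]
t=0: Δ0=101011111 Δ1=111011111 Δ2=111001111 Δ3=111000111 Δ4=111100111 | 4Δ
t=1: Δ0=111100111 Δ1=101100111 | 1Δ
t=2: Δ0=101100111 Δ1=011100111 Δ2=011101111 Δ3=011001111 | 3Δ

4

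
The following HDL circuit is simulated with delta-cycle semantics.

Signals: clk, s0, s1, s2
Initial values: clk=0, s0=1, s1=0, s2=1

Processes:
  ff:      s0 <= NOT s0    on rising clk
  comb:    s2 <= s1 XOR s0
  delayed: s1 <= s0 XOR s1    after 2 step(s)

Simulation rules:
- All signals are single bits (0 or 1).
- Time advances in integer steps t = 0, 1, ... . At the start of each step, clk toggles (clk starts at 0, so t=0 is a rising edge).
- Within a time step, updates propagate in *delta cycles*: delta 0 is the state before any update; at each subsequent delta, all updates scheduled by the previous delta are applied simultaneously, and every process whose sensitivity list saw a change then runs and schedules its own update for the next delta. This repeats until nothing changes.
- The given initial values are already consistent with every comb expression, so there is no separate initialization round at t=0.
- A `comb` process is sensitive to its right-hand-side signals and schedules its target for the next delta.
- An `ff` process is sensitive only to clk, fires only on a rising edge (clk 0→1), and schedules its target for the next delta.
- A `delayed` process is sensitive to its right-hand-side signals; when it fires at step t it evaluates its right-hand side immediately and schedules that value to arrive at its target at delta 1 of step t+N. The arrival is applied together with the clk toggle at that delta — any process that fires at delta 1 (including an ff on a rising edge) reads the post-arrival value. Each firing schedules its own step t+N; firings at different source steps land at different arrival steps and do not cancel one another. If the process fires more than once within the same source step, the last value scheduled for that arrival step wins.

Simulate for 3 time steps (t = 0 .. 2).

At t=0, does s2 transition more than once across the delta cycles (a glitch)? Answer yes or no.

no

t0.Δ0 s2=1 s1=0 clk=0 s0=1
t0.Δ1 s2=1 s1=0 clk=1 s0=1
t0.Δ2 s2=1 s1=0 clk=1 s0=0
t0.Δ3 s2=0 s1=0 clk=1 s0=0
t1.Δ0 s2=0 s1=0 clk=1 s0=0
t1.Δ1 s2=0 s1=0 clk=0 s0=0
t2.Δ0 s2=0 s1=0 clk=0 s0=0
t2.Δ1 s2=0 s1=0 clk=1 s0=0
t2.Δ2 s2=0 s1=0 clk=1 s0=1
t2.Δ3 s2=1 s1=0 clk=1 s0=1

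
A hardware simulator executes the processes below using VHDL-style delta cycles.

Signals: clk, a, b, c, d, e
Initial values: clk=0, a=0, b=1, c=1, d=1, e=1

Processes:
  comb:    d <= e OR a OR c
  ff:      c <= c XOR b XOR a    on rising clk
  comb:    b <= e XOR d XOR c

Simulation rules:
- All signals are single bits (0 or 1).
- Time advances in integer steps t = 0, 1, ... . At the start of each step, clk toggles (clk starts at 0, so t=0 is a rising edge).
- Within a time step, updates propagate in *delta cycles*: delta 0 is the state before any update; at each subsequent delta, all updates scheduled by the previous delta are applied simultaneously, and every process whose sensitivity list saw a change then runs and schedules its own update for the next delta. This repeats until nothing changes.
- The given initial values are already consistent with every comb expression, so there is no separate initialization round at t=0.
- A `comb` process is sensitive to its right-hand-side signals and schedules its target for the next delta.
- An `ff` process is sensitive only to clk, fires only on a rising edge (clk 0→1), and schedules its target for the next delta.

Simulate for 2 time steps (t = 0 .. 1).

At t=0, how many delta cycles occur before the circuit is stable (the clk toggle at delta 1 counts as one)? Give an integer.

t0.Δ0 b=1 clk=0 a=0 c=1 d=1 e=1
t0.Δ1 b=1 clk=1 a=0 c=1 d=1 e=1
t0.Δ2 b=1 clk=1 a=0 c=0 d=1 e=1
t0.Δ3 b=0 clk=1 a=0 c=0 d=1 e=1
t1.Δ0 b=0 clk=1 a=0 c=0 d=1 e=1
t1.Δ1 b=0 clk=0 a=0 c=0 d=1 e=1

3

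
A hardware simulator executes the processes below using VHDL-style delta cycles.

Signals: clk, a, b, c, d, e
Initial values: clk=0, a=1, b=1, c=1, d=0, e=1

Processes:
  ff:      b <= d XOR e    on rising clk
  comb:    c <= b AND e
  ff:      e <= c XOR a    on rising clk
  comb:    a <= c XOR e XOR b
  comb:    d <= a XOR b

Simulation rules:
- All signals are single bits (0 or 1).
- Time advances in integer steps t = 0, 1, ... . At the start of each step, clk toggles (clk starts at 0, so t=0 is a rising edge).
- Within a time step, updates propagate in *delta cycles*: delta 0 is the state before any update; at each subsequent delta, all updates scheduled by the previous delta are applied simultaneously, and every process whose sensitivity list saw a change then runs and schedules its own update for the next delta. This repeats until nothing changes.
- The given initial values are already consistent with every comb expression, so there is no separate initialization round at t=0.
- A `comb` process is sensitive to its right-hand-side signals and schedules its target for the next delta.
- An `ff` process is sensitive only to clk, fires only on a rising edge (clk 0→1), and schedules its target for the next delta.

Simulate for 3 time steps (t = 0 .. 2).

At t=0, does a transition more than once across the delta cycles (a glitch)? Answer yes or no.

t=0 Δ0: e=1 b=1 clk=0 c=1 a=1 d=0
  Δ1: clk:0→1
  Δ2: e:1→0
  Δ3: c:1→0, a:1→0
  Δ4: a:0→1, d:0→1
  Δ5: d:1→0
  (5Δ to stable)
t=1 Δ0: e=0 b=1 clk=1 c=0 a=1 d=0
  Δ1: clk:1→0
  (1Δ to stable)
t=2 Δ0: e=0 b=1 clk=0 c=0 a=1 d=0
  Δ1: clk:0→1
  Δ2: e:0→1, b:1→0
  Δ3: d:0→1
  (3Δ to stable)

yes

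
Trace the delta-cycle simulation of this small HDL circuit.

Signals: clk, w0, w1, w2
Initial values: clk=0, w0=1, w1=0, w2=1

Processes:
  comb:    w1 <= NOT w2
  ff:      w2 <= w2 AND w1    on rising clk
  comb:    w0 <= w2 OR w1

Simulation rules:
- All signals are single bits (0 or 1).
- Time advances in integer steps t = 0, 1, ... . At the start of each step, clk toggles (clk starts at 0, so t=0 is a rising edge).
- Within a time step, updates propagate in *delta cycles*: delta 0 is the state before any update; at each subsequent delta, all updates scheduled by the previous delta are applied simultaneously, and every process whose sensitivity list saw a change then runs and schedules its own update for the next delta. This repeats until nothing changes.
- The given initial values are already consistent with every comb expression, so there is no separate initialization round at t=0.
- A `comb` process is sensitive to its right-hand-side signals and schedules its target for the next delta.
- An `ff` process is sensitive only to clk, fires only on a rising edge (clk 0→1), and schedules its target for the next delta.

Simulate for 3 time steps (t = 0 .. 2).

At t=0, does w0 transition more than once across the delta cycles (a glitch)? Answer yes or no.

t=0 Δ0: clk=0 w0=1 w1=0 w2=1
  Δ1: clk:0→1
  Δ2: w2:1→0
  Δ3: w0:1→0, w1:0→1
  Δ4: w0:0→1
  (4Δ to stable)
t=1 Δ0: clk=1 w0=1 w1=1 w2=0
  Δ1: clk:1→0
  (1Δ to stable)
t=2 Δ0: clk=0 w0=1 w1=1 w2=0
  Δ1: clk:0→1
  (1Δ to stable)

yes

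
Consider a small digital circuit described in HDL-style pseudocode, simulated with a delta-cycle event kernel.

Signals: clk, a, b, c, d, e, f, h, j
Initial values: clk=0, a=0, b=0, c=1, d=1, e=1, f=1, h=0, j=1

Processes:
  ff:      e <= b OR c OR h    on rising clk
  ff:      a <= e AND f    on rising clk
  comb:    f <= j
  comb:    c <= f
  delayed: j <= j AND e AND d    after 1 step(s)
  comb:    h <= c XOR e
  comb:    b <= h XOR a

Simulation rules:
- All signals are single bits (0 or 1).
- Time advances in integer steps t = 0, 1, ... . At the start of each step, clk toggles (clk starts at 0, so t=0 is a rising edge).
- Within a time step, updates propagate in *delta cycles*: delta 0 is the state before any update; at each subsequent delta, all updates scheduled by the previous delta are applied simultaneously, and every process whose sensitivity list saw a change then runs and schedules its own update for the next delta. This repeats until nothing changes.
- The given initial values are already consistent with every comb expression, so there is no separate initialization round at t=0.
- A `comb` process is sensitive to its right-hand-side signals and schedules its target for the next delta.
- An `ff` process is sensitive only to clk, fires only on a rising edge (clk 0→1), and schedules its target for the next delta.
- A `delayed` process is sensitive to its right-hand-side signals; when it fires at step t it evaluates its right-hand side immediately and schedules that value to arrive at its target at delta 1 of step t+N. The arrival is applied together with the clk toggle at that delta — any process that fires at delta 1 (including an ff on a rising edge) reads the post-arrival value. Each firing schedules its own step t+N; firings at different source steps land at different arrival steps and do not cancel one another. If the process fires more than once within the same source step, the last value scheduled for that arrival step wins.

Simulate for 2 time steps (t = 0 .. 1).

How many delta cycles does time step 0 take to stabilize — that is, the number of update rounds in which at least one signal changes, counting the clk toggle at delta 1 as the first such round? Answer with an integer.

t0.Δ0 clk=0 c=1 e=1 j=1 b=0 d=1 a=0 f=1 h=0
t0.Δ1 clk=1 c=1 e=1 j=1 b=0 d=1 a=0 f=1 h=0
t0.Δ2 clk=1 c=1 e=1 j=1 b=0 d=1 a=1 f=1 h=0
t0.Δ3 clk=1 c=1 e=1 j=1 b=1 d=1 a=1 f=1 h=0
t1.Δ0 clk=1 c=1 e=1 j=1 b=1 d=1 a=1 f=1 h=0
t1.Δ1 clk=0 c=1 e=1 j=1 b=1 d=1 a=1 f=1 h=0

3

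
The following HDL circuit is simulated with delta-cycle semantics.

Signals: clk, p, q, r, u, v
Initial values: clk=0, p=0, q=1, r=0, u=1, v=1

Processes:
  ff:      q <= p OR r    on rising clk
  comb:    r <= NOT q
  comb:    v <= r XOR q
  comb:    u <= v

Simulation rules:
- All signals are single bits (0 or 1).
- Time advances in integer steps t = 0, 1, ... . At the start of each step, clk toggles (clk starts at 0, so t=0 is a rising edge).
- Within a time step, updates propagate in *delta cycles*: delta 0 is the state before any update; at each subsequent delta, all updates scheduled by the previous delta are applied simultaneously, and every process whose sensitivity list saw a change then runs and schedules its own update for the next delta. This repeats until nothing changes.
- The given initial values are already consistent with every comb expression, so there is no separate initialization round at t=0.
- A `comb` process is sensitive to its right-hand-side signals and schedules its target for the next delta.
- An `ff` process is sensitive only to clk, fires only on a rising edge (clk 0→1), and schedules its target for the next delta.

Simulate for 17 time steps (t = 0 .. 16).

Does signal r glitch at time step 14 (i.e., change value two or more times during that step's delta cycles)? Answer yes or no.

no

[bits: clk,r,v,u,p,q]
t=0: Δ0=001101 Δ1=101101 Δ2=101100 Δ3=110100 Δ4=111000 Δ5=111100 | 5Δ
t=1: Δ0=111100 Δ1=011100 | 1Δ
t=2: Δ0=011100 Δ1=111100 Δ2=111101 Δ3=100101 Δ4=101001 Δ5=101101 | 5Δ
t=3: Δ0=101101 Δ1=001101 | 1Δ
t=4: Δ0=001101 Δ1=101101 Δ2=101100 Δ3=110100 Δ4=111000 Δ5=111100 | 5Δ
t=5: Δ0=111100 Δ1=011100 | 1Δ
t=6: Δ0=011100 Δ1=111100 Δ2=111101 Δ3=100101 Δ4=101001 Δ5=101101 | 5Δ
t=7: Δ0=101101 Δ1=001101 | 1Δ
t=8: Δ0=001101 Δ1=101101 Δ2=101100 Δ3=110100 Δ4=111000 Δ5=111100 | 5Δ
t=9: Δ0=111100 Δ1=011100 | 1Δ
t=10: Δ0=011100 Δ1=111100 Δ2=111101 Δ3=100101 Δ4=101001 Δ5=101101 | 5Δ
t=11: Δ0=101101 Δ1=001101 | 1Δ
t=12: Δ0=001101 Δ1=101101 Δ2=101100 Δ3=110100 Δ4=111000 Δ5=111100 | 5Δ
t=13: Δ0=111100 Δ1=011100 | 1Δ
t=14: Δ0=011100 Δ1=111100 Δ2=111101 Δ3=100101 Δ4=101001 Δ5=101101 | 5Δ
t=15: Δ0=101101 Δ1=001101 | 1Δ
t=16: Δ0=001101 Δ1=101101 Δ2=101100 Δ3=110100 Δ4=111000 Δ5=111100 | 5Δ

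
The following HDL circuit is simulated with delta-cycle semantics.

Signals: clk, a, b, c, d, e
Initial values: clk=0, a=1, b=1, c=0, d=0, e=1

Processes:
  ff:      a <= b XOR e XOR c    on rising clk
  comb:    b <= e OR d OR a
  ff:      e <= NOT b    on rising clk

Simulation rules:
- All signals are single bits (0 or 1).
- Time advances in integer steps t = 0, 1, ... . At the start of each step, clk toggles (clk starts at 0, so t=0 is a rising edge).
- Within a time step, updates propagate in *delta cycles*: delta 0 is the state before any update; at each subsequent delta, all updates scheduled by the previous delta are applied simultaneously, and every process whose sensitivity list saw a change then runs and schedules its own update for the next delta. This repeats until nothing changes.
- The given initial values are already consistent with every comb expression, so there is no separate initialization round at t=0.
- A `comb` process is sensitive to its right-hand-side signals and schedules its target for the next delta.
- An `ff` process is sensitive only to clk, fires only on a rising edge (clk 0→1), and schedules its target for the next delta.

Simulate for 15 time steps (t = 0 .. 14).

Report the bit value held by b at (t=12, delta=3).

0

t0.Δ0 d=0 a=1 b=1 clk=0 e=1 c=0
t0.Δ1 d=0 a=1 b=1 clk=1 e=1 c=0
t0.Δ2 d=0 a=0 b=1 clk=1 e=0 c=0
t0.Δ3 d=0 a=0 b=0 clk=1 e=0 c=0
t1.Δ0 d=0 a=0 b=0 clk=1 e=0 c=0
t1.Δ1 d=0 a=0 b=0 clk=0 e=0 c=0
t2.Δ0 d=0 a=0 b=0 clk=0 e=0 c=0
t2.Δ1 d=0 a=0 b=0 clk=1 e=0 c=0
t2.Δ2 d=0 a=0 b=0 clk=1 e=1 c=0
t2.Δ3 d=0 a=0 b=1 clk=1 e=1 c=0
t3.Δ0 d=0 a=0 b=1 clk=1 e=1 c=0
t3.Δ1 d=0 a=0 b=1 clk=0 e=1 c=0
t4.Δ0 d=0 a=0 b=1 clk=0 e=1 c=0
t4.Δ1 d=0 a=0 b=1 clk=1 e=1 c=0
t4.Δ2 d=0 a=0 b=1 clk=1 e=0 c=0
t4.Δ3 d=0 a=0 b=0 clk=1 e=0 c=0
t5.Δ0 d=0 a=0 b=0 clk=1 e=0 c=0
t5.Δ1 d=0 a=0 b=0 clk=0 e=0 c=0
t6.Δ0 d=0 a=0 b=0 clk=0 e=0 c=0
t6.Δ1 d=0 a=0 b=0 clk=1 e=0 c=0
t6.Δ2 d=0 a=0 b=0 clk=1 e=1 c=0
t6.Δ3 d=0 a=0 b=1 clk=1 e=1 c=0
t7.Δ0 d=0 a=0 b=1 clk=1 e=1 c=0
t7.Δ1 d=0 a=0 b=1 clk=0 e=1 c=0
t8.Δ0 d=0 a=0 b=1 clk=0 e=1 c=0
t8.Δ1 d=0 a=0 b=1 clk=1 e=1 c=0
t8.Δ2 d=0 a=0 b=1 clk=1 e=0 c=0
t8.Δ3 d=0 a=0 b=0 clk=1 e=0 c=0
t9.Δ0 d=0 a=0 b=0 clk=1 e=0 c=0
t9.Δ1 d=0 a=0 b=0 clk=0 e=0 c=0
t10.Δ0 d=0 a=0 b=0 clk=0 e=0 c=0
t10.Δ1 d=0 a=0 b=0 clk=1 e=0 c=0
t10.Δ2 d=0 a=0 b=0 clk=1 e=1 c=0
t10.Δ3 d=0 a=0 b=1 clk=1 e=1 c=0
t11.Δ0 d=0 a=0 b=1 clk=1 e=1 c=0
t11.Δ1 d=0 a=0 b=1 clk=0 e=1 c=0
t12.Δ0 d=0 a=0 b=1 clk=0 e=1 c=0
t12.Δ1 d=0 a=0 b=1 clk=1 e=1 c=0
t12.Δ2 d=0 a=0 b=1 clk=1 e=0 c=0
t12.Δ3 d=0 a=0 b=0 clk=1 e=0 c=0
t13.Δ0 d=0 a=0 b=0 clk=1 e=0 c=0
t13.Δ1 d=0 a=0 b=0 clk=0 e=0 c=0
t14.Δ0 d=0 a=0 b=0 clk=0 e=0 c=0
t14.Δ1 d=0 a=0 b=0 clk=1 e=0 c=0
t14.Δ2 d=0 a=0 b=0 clk=1 e=1 c=0
t14.Δ3 d=0 a=0 b=1 clk=1 e=1 c=0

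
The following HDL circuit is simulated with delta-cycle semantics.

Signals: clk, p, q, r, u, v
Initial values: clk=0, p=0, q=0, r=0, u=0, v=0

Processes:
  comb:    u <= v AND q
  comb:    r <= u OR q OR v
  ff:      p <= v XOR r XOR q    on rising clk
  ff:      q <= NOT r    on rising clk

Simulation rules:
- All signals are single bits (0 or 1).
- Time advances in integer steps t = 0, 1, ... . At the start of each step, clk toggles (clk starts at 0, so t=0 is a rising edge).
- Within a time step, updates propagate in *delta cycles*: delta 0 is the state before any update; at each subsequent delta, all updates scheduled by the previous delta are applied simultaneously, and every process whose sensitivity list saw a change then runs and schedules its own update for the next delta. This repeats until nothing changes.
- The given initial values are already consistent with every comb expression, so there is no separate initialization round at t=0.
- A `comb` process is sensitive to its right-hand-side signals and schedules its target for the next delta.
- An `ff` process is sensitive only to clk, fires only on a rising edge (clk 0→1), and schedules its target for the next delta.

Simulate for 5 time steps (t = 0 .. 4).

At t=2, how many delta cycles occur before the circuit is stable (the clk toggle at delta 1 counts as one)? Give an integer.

3

t=0 Δ0: r=0 clk=0 p=0 q=0 v=0 u=0
  Δ1: clk:0→1
  Δ2: q:0→1
  Δ3: r:0→1
  (3Δ to stable)
t=1 Δ0: r=1 clk=1 p=0 q=1 v=0 u=0
  Δ1: clk:1→0
  (1Δ to stable)
t=2 Δ0: r=1 clk=0 p=0 q=1 v=0 u=0
  Δ1: clk:0→1
  Δ2: q:1→0
  Δ3: r:1→0
  (3Δ to stable)
t=3 Δ0: r=0 clk=1 p=0 q=0 v=0 u=0
  Δ1: clk:1→0
  (1Δ to stable)
t=4 Δ0: r=0 clk=0 p=0 q=0 v=0 u=0
  Δ1: clk:0→1
  Δ2: q:0→1
  Δ3: r:0→1
  (3Δ to stable)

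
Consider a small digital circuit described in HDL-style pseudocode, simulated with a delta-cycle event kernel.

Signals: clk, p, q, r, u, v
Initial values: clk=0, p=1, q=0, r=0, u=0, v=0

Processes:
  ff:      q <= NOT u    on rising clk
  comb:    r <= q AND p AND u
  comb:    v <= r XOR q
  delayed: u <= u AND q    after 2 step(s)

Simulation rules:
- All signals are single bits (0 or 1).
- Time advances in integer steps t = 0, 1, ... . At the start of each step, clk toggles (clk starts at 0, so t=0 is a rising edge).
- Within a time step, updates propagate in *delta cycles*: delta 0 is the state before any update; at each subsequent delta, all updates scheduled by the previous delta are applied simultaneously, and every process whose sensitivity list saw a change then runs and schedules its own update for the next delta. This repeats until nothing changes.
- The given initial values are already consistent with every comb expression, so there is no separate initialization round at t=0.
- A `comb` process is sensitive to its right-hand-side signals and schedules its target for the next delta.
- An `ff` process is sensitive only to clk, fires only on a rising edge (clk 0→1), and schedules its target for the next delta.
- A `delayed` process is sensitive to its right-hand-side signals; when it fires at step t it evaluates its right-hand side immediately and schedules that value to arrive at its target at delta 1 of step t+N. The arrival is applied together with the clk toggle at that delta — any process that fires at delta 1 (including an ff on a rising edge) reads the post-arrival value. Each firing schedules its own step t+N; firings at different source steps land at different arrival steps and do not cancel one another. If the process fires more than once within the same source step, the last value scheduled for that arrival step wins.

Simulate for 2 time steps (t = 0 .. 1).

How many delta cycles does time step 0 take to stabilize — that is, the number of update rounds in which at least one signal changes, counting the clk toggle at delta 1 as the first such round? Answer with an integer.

3

[bits: p,r,clk,u,v,q]
t=0: Δ0=100000 Δ1=101000 Δ2=101001 Δ3=101011 | 3Δ
t=1: Δ0=101011 Δ1=100011 | 1Δ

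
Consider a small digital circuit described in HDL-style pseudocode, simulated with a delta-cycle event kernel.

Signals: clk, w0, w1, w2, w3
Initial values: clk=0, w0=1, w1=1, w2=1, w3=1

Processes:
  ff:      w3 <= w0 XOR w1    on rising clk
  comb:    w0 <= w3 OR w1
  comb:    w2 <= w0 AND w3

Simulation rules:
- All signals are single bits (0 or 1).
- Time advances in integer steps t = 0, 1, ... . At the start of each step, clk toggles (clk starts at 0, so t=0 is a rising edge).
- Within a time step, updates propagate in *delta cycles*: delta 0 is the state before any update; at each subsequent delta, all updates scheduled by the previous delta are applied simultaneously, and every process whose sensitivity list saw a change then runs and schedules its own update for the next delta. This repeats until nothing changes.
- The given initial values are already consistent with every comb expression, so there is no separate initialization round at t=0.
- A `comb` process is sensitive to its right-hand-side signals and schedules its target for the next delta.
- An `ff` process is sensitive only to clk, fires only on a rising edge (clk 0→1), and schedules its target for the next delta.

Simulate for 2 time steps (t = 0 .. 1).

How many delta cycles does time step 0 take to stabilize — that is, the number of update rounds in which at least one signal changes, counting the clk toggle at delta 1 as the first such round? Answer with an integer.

3

t0.Δ0 w2=1 clk=0 w0=1 w3=1 w1=1
t0.Δ1 w2=1 clk=1 w0=1 w3=1 w1=1
t0.Δ2 w2=1 clk=1 w0=1 w3=0 w1=1
t0.Δ3 w2=0 clk=1 w0=1 w3=0 w1=1
t1.Δ0 w2=0 clk=1 w0=1 w3=0 w1=1
t1.Δ1 w2=0 clk=0 w0=1 w3=0 w1=1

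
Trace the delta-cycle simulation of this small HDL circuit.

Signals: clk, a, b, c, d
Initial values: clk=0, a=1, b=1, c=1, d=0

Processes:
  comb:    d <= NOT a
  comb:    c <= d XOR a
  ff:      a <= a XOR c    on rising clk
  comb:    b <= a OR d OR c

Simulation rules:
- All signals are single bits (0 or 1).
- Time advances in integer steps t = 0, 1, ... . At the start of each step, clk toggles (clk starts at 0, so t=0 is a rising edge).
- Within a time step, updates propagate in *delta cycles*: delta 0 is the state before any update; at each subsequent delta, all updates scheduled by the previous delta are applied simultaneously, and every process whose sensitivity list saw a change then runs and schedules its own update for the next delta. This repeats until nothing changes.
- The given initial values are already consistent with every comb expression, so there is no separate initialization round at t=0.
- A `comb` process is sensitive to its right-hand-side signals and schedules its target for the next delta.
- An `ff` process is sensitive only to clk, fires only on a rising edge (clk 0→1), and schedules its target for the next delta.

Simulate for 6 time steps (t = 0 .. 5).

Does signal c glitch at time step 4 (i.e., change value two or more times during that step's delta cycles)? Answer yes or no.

yes

t=0 Δ0: clk=0 a=1 b=1 d=0 c=1
  Δ1: clk:0→1
  Δ2: a:1→0
  Δ3: d:0→1, c:1→0
  Δ4: c:0→1
  (4Δ to stable)
t=1 Δ0: clk=1 a=0 b=1 d=1 c=1
  Δ1: clk:1→0
  (1Δ to stable)
t=2 Δ0: clk=0 a=0 b=1 d=1 c=1
  Δ1: clk:0→1
  Δ2: a:0→1
  Δ3: d:1→0, c:1→0
  Δ4: c:0→1
  (4Δ to stable)
t=3 Δ0: clk=1 a=1 b=1 d=0 c=1
  Δ1: clk:1→0
  (1Δ to stable)
t=4 Δ0: clk=0 a=1 b=1 d=0 c=1
  Δ1: clk:0→1
  Δ2: a:1→0
  Δ3: d:0→1, c:1→0
  Δ4: c:0→1
  (4Δ to stable)
t=5 Δ0: clk=1 a=0 b=1 d=1 c=1
  Δ1: clk:1→0
  (1Δ to stable)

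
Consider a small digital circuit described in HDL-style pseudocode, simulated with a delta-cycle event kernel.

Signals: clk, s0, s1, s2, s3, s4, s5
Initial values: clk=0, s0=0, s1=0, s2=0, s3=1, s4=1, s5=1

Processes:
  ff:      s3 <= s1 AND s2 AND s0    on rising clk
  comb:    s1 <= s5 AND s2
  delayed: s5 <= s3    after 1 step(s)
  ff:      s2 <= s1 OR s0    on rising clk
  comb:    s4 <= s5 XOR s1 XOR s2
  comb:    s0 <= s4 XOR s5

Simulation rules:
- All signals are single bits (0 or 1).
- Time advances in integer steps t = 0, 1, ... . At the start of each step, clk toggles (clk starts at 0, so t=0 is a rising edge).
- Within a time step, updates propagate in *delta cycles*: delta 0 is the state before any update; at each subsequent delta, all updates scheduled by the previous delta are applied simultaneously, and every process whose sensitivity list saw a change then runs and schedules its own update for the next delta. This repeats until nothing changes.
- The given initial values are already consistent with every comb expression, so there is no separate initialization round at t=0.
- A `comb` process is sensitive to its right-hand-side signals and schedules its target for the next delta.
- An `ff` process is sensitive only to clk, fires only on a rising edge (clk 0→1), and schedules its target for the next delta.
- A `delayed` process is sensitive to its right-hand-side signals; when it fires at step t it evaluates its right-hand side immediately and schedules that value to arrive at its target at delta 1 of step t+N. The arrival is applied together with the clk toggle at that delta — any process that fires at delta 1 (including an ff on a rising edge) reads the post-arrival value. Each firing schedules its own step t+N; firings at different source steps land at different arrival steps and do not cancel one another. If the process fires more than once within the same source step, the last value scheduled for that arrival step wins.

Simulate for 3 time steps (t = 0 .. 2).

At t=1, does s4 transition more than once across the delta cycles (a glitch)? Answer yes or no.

[bits: s2,s0,clk,s1,s4,s5,s3]
t=0: Δ0=0000111 Δ1=0010111 Δ2=0010110 | 2Δ
t=1: Δ0=0010110 Δ1=0000100 Δ2=0100000 Δ3=0000000 | 3Δ
t=2: Δ0=0000000 Δ1=0010000 | 1Δ

no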